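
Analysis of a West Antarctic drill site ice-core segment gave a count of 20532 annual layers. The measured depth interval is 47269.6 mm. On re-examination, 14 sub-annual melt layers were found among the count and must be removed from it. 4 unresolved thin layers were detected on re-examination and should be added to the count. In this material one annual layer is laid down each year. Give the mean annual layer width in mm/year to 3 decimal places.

After corrections the count is 20532 − 14 + 4 = 20522 annual layers.
47269.6 mm over 20522 years gives 47269.6 / 20522 ≈ 2.303 mm/year.

2.303 mm/year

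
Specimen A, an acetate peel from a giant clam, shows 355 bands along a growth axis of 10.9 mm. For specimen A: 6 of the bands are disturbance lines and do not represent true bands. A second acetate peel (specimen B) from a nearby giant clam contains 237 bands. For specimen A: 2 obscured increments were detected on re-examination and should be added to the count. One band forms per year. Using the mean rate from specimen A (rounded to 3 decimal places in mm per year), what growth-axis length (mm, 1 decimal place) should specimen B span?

Specimen A: correcting the raw count gives 355 − 6 + 2 = 351 true bands.
A: Extension rate ≈ 10.9 / 351 = 0.031 mm/yr.
Length of B = 0.031 × 237 = 7.3 mm.

7.3 mm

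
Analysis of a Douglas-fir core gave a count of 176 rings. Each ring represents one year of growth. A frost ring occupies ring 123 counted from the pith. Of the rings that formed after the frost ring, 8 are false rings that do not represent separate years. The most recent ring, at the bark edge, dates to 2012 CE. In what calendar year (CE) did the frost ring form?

176 − 123 = 53 rings lie beyond the frost ring toward the bark edge.
53 − 8 false = 45 true rings after the frost ring.
Counting back 45 years from 2012 CE places the frost ring in 2012 − 45 = 1967 CE.

1967 CE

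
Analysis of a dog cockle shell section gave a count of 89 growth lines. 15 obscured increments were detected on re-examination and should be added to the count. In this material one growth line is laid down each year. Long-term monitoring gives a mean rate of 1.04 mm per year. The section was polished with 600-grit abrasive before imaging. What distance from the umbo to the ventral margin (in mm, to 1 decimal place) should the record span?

108.2 mm

Correcting the raw count gives 89 + 15 = 104 true growth lines.
104 years at 1.04 mm/year gives 1.04 × 104 = 108.2 mm.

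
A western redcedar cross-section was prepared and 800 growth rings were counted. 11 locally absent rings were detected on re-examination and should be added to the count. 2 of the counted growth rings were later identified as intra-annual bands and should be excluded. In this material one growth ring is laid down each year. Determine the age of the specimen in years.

809 yr

Adjusted count: 800 − 2 + 11 = 809 growth rings.
At one growth ring per year, that is 809 years.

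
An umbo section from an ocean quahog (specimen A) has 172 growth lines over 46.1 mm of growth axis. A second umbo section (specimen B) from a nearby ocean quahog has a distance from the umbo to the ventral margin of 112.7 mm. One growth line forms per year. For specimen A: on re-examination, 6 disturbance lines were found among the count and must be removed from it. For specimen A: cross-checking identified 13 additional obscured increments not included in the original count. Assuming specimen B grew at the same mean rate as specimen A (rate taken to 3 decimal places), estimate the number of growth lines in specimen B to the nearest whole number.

437 growth lines

Specimen A: after corrections the count is 172 − 6 + 13 = 179 growth lines.
A: Mean rate = 46.1 mm / 179 years ≈ 0.258 mm per year.
Specimen B: 112.7 mm / 0.258 mm per year = 436.82 years ≈ 437 growth lines.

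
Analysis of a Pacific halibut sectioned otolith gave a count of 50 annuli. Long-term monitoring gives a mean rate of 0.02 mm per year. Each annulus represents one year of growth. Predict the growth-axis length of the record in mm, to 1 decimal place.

50 years of growth are recorded.
50 years at 0.02 mm/year gives 0.02 × 50 = 1.0 mm.

1.0 mm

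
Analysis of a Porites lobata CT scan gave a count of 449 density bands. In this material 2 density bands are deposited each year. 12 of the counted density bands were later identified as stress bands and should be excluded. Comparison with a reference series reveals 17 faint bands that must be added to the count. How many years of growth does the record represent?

Correcting the raw count gives 449 − 12 + 17 = 454 true density bands.
With 2 density bands per year, 454 / 2 = 227 years.

227 years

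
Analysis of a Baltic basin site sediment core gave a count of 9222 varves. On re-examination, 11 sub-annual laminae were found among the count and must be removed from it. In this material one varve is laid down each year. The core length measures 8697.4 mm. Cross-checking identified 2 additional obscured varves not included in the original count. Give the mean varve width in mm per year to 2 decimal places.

0.94 mm per year

After corrections the count is 9222 − 11 + 2 = 9213 varves.
8697.4 mm over 9213 years gives 8697.4 / 9213 ≈ 0.94 mm per year.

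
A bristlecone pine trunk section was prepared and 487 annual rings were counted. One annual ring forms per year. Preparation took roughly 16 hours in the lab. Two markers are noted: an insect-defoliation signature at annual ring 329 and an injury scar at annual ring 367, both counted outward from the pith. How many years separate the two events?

38 years

367 − 329 = 38 annual rings lie between the two events.
At one annual ring per year, 38 years elapsed between them.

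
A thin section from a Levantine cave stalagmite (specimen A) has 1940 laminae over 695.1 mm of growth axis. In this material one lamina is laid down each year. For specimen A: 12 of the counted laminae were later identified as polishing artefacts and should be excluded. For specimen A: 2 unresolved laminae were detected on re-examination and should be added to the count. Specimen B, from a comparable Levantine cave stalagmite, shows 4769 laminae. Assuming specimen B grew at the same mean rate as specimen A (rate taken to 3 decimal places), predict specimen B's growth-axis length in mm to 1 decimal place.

1716.8 mm

Specimen A: after corrections the count is 1940 − 12 + 2 = 1930 laminae.
A: Extension rate ≈ 695.1 / 1930 = 0.360 mm/yr.
Length of B = 0.360 × 4769 = 1716.8 mm.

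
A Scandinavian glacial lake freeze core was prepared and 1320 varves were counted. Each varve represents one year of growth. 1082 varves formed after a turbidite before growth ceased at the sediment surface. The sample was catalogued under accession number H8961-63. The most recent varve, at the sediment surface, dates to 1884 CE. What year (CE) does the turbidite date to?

802 CE

1082 varves formed after the turbidite.
1884 − 1082 = 802 CE.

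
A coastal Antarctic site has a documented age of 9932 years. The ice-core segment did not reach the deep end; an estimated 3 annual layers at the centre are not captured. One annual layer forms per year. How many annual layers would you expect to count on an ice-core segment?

9929 annual layers

At one annual layer per year, 9932 years correspond to 9932 annual layers.
Subtracting the 3 annual layers not captured gives 9932 − 3 = 9929 annual layers in the record.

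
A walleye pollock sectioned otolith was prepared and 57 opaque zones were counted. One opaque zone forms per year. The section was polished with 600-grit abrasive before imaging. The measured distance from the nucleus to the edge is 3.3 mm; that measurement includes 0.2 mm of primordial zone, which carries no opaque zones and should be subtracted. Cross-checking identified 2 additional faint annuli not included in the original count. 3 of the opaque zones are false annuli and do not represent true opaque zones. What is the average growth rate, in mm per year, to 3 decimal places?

True opaque zone count = 57 − 3 + 2 = 56.
Net length = 3.3 − 0.2 = 3.1 mm.
Mean rate = 3.1 mm / 56 years ≈ 0.055 mm per year.

0.055 mm per year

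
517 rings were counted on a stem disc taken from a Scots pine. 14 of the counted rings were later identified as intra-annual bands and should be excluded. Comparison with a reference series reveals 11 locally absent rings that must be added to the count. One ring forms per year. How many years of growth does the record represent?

514 years

True ring count = 517 − 14 + 11 = 514.
One ring per year makes the duration 514 years.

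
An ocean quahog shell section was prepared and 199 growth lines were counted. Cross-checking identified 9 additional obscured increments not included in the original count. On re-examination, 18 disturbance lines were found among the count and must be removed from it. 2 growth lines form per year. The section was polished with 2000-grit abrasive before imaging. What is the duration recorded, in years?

True growth line count = 199 − 18 + 9 = 190.
With 2 growth lines per year, 190 / 2 = 95 years.

95 years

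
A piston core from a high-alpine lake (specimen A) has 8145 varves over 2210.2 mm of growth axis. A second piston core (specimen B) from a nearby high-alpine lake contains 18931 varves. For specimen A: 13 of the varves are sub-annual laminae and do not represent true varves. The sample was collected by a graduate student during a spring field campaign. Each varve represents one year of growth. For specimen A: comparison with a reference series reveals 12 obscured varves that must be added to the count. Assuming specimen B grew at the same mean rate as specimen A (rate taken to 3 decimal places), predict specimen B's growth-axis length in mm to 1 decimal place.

Specimen A: adjusted count: 8145 − 13 + 12 = 8144 varves.
A: Extension rate ≈ 2210.2 / 8144 = 0.271 mm/yr.
Length of B = 0.271 × 18931 = 5130.3 mm.

5130.3 mm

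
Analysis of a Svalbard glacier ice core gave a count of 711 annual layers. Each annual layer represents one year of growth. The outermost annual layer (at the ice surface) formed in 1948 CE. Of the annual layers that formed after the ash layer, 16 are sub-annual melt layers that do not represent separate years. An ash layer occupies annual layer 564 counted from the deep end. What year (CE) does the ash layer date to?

Between annual layer 564 and the ice surface there are 711 − 564 = 147 annual layers.
Excluding 16 false annual layers: 147 − 16 = 131.
The annual layer at the ice surface is 1948 CE, so the ash layer dates to 1948 − 131 = 1817 CE.

1817 CE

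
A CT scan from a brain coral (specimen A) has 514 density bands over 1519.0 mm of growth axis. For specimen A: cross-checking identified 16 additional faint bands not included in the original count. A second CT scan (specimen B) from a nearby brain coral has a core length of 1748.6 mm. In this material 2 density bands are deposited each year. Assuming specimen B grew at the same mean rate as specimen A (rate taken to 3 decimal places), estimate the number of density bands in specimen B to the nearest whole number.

610 density bands

Specimen A: true density band count = 514 + 16 = 530.
Specimen A: with 2 density bands per year, 530 / 2 = 265 years.
A: 1519.0 mm over 265 years gives 1519.0 / 265 ≈ 5.732 mm/year.
B spans 1748.6 / 5.732 = 305.06 years; at 2 density bands per year that is 305.06 × 2 ≈ 610 density bands.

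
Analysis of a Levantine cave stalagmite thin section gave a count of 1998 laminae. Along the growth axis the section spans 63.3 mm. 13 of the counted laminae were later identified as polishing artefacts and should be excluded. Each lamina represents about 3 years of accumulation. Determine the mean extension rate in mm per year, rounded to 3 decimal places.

0.011 mm per year

Correcting the raw count gives 1998 − 13 = 1985 true laminae.
1985 laminae at 3 years each span 1985 × 3 = 5955 years.
63.3 mm over 5955 years gives 63.3 / 5955 ≈ 0.011 mm per year.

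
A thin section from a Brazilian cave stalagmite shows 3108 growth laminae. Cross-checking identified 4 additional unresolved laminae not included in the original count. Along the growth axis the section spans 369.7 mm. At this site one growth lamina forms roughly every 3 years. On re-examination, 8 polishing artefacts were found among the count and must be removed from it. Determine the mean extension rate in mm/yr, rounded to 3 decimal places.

0.040 mm/yr

Correcting the raw count gives 3108 − 8 + 4 = 3104 true growth laminae.
3104 growth laminae at 3 years each span 3104 × 3 = 9312 years.
Mean rate = 369.7 mm / 9312 years ≈ 0.040 mm/yr.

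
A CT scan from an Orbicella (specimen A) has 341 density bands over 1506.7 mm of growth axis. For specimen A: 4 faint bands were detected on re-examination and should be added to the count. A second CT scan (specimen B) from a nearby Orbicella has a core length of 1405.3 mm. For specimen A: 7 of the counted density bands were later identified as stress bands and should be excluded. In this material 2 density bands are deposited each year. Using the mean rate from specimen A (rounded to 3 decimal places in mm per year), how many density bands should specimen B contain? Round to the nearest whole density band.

315 density bands

Specimen A: correcting the raw count gives 341 − 7 + 4 = 338 true density bands.
Specimen A: dividing by 2 density bands per year: 338 / 2 = 169 years.
A: 1506.7 mm over 169 years gives 1506.7 / 169 ≈ 8.915 mm/yr.
Specimen B: 1405.3 mm / 8.915 mm per year = 157.63 years; at 2 density bands per year that is 157.63 × 2 ≈ 315 density bands.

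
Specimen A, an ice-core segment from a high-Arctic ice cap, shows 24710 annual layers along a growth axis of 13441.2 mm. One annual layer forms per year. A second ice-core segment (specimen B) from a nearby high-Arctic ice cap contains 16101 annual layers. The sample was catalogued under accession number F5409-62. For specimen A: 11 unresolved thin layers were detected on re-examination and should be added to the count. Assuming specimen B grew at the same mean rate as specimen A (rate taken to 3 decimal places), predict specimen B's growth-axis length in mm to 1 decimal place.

8758.9 mm

Specimen A: correcting the raw count gives 24710 + 11 = 24721 true annual layers.
A: 13441.2 mm over 24721 years gives 13441.2 / 24721 ≈ 0.544 mm/yr.
B's length ≈ 0.544 × 16101 = 8758.9 mm.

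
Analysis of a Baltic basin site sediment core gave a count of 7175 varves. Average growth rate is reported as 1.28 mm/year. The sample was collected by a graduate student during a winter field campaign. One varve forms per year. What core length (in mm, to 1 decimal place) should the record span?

9184.0 mm

The record spans 7175 years at 1.28 mm per year.
7175 years at 1.28 mm/year gives 1.28 × 7175 = 9184.0 mm.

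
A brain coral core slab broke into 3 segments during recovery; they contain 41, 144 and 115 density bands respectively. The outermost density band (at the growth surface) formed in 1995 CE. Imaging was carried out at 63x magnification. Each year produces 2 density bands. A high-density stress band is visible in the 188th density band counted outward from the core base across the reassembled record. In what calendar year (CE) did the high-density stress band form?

Total density bands = 41 + 144 + 115 = 300.
The high-density stress band sits at density band 188 from the core base, so 300 − 188 = 112 density bands formed after it.
With 2 density bands per year, 112 / 2 = 56 years.
1995 − 56 = 1939 CE.

1939 CE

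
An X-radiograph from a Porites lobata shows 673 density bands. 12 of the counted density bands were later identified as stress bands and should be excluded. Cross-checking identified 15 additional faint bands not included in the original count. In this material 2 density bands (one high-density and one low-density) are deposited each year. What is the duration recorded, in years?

338 years

Adjusted count: 673 − 12 + 15 = 676 density bands.
With 2 density bands per year, 676 / 2 = 338 years.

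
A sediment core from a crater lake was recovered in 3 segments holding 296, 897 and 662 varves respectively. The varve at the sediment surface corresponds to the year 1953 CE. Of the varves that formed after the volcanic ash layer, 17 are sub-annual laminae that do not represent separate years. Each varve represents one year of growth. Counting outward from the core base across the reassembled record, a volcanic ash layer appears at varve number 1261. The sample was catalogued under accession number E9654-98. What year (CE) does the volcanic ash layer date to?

Total varves = 296 + 897 + 662 = 1855.
The volcanic ash layer sits at varve 1261 from the core base, so 1855 − 1261 = 594 varves formed after it.
Removing the 17 false varves leaves 594 − 17 = 577 true varves beyond the volcanic ash layer.
The varve at the sediment surface is 1953 CE, so the volcanic ash layer dates to 1953 − 577 = 1376 CE.

1376 CE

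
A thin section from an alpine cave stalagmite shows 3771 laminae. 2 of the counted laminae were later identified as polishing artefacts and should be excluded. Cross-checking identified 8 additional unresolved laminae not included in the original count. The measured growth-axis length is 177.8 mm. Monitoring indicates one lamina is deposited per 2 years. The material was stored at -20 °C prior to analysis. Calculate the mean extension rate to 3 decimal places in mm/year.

Correcting the raw count gives 3771 − 2 + 8 = 3777 true laminae.
3777 laminae at 2 years each span 3777 × 2 = 7554 years.
Extension rate ≈ 177.8 / 7554 = 0.024 mm/year.

0.024 mm/year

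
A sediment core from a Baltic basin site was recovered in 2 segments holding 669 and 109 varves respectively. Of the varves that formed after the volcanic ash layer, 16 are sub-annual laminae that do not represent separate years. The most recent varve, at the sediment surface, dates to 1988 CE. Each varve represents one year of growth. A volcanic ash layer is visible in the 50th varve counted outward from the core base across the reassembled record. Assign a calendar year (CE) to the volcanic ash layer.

Total varves = 669 + 109 = 778.
The volcanic ash layer sits at varve 50 from the core base, so 778 − 50 = 728 varves formed after it.
Excluding 16 false varves: 728 − 16 = 712.
The varve at the sediment surface is 1988 CE, so the volcanic ash layer dates to 1988 − 712 = 1276 CE.

1276 CE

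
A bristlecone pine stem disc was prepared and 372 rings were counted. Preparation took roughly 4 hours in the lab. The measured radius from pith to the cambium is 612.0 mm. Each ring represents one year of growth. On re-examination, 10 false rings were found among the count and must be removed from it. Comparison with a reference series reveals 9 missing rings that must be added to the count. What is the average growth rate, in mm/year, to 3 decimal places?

Adjusted count: 372 − 10 + 9 = 371 rings.
Mean rate = 612.0 mm / 371 years ≈ 1.650 mm/year.

1.650 mm/year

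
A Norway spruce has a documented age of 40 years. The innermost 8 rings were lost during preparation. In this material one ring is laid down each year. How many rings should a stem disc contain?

One ring per year gives 40 rings over 40 years.
40 − 8 missed = 32 rings expected in the prepared section.

32 rings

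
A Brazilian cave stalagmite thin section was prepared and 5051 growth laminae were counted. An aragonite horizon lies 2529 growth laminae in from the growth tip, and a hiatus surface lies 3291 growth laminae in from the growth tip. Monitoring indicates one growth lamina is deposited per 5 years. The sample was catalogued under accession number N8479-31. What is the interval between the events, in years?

The two markers are separated by 3291 − 2529 = 762 growth laminae.
Multiplying by 5 years per growth lamina: 762 × 5 = 3810 years.

3810 years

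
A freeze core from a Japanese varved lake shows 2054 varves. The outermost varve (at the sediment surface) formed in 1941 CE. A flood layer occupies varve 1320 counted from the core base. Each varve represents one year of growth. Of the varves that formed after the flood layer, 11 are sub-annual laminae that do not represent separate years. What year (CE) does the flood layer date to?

1218 CE

2054 − 1320 = 734 varves lie beyond the flood layer toward the sediment surface.
734 − 11 false = 723 true varves after the flood layer.
1941 − 723 = 1218 CE.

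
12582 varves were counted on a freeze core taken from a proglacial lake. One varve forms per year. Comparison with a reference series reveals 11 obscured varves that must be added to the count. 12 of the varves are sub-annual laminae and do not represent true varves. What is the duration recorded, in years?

Correcting the raw count gives 12582 − 12 + 11 = 12581 true varves.
With a one-to-one varve periodicity this is 12581 years.

12581 yr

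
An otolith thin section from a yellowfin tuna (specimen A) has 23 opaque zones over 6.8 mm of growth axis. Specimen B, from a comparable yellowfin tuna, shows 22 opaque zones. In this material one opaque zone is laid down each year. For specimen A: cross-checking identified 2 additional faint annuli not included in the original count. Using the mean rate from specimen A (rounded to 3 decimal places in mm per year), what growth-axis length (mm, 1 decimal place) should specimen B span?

Specimen A: true opaque zone count = 23 + 2 = 25.
A: 6.8 mm over 25 years gives 6.8 / 25 ≈ 0.272 mm per year.
For B, 0.272 mm/year × 22 years = 6.0 mm.

6.0 mm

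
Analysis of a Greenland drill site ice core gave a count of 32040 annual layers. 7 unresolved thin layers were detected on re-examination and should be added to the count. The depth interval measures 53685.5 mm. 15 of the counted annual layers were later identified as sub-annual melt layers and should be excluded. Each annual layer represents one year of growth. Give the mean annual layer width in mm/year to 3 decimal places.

1.676 mm/year

Adjusted count: 32040 − 15 + 7 = 32032 annual layers.
53685.5 mm over 32032 years gives 53685.5 / 32032 ≈ 1.676 mm/year.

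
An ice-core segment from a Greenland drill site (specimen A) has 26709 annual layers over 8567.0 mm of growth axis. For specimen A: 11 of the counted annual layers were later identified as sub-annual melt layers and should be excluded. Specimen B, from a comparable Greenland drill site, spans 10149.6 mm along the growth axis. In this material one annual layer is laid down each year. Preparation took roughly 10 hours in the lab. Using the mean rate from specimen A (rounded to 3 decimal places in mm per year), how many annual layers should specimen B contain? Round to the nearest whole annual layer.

31619 annual layers

Specimen A: correcting the raw count gives 26709 − 11 = 26698 true annual layers.
A: 8567.0 mm over 26698 years gives 8567.0 / 26698 ≈ 0.321 mm/yr.
Specimen B: 10149.6 mm / 0.321 mm per year = 31618.69 years ≈ 31619 annual layers.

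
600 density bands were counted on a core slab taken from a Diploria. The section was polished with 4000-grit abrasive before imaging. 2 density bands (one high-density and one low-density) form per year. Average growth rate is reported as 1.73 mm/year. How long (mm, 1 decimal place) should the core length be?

With 2 density bands per year, 600 / 2 = 300 years.
Length ≈ 1.73 × 300 = 519.0 mm.

519.0 mm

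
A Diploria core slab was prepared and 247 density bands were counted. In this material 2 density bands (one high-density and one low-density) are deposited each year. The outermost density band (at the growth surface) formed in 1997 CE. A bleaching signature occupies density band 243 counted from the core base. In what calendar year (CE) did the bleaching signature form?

1995 CE

Between density band 243 and the growth surface there are 247 − 243 = 4 density bands.
Dividing by 2 density bands per year: 4 / 2 = 2 years.
Counting back 2 years from 1997 CE places the bleaching signature in 1997 − 2 = 1995 CE.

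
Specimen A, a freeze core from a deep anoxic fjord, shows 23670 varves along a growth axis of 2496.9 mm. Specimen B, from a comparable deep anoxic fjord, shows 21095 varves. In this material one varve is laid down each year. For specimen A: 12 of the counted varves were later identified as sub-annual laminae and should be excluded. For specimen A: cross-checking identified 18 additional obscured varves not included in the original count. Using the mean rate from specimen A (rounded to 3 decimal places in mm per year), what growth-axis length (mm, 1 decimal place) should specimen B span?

2215.0 mm

Specimen A: after corrections the count is 23670 − 12 + 18 = 23676 varves.
A: Mean rate = 2496.9 mm / 23676 years ≈ 0.105 mm per year.
Length of B = 0.105 × 21095 = 2215.0 mm.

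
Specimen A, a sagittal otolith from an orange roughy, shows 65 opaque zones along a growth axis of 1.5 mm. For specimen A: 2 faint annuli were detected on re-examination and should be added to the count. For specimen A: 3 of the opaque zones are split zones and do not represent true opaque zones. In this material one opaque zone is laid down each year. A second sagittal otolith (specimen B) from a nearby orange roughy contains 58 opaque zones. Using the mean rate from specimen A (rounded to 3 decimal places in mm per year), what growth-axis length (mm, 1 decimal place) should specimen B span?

Specimen A: adjusted count: 65 − 3 + 2 = 64 opaque zones.
A: Extension rate ≈ 1.5 / 64 = 0.023 mm/yr.
B's length ≈ 0.023 × 58 = 1.3 mm.

1.3 mm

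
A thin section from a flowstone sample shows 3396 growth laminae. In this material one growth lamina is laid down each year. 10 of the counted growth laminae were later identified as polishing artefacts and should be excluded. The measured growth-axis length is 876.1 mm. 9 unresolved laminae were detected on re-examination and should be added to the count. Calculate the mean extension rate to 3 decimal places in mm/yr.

0.258 mm/yr

True growth lamina count = 3396 − 10 + 9 = 3395.
Mean rate = 876.1 mm / 3395 years ≈ 0.258 mm/yr.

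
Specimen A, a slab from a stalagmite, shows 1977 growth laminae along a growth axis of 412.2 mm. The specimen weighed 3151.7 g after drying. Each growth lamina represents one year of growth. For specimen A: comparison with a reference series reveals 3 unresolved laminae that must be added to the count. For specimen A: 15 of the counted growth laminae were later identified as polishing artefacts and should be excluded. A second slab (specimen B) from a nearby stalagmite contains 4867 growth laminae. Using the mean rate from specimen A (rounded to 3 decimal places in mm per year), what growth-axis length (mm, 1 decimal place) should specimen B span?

Specimen A: after corrections the count is 1977 − 15 + 3 = 1965 growth laminae.
A: Mean rate = 412.2 mm / 1965 years ≈ 0.210 mm/year.
B's length ≈ 0.210 × 4867 = 1022.1 mm.

1022.1 mm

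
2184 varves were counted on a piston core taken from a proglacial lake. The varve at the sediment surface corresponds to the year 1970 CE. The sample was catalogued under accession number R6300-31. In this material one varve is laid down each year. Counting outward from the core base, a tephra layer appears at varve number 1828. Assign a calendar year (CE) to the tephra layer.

1614 CE

The tephra layer sits at varve 1828 from the core base, so 2184 − 1828 = 356 varves formed after it.
The varve at the sediment surface is 1970 CE, so the tephra layer dates to 1970 − 356 = 1614 CE.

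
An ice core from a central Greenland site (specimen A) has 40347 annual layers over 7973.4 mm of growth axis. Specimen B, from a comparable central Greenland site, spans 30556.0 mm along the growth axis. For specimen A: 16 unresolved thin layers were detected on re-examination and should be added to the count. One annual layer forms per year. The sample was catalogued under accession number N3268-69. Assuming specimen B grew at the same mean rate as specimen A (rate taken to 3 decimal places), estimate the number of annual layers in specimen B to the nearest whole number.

Specimen A: after corrections the count is 40347 + 16 = 40363 annual layers.
A: 7973.4 mm over 40363 years gives 7973.4 / 40363 ≈ 0.198 mm per year.
For B, 30556.0 / 0.198 = 154323.23 years ≈ 154323 annual layers.

154323 annual layers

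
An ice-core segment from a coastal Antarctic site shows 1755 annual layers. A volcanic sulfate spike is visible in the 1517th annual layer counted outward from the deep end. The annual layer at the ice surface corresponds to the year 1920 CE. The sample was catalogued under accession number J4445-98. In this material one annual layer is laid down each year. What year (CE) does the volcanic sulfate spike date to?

1755 − 1517 = 238 annual layers lie beyond the volcanic sulfate spike toward the ice surface.
Counting back 238 years from 1920 CE places the volcanic sulfate spike in 1920 − 238 = 1682 CE.

1682 CE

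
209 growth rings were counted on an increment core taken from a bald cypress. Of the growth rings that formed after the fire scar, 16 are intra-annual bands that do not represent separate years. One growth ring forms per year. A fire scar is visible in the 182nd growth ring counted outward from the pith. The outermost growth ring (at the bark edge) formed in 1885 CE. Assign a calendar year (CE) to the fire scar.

1874 CE

Between growth ring 182 and the bark edge there are 209 − 182 = 27 growth rings.
Excluding 16 false growth rings: 27 − 16 = 11.
1885 − 11 = 1874 CE.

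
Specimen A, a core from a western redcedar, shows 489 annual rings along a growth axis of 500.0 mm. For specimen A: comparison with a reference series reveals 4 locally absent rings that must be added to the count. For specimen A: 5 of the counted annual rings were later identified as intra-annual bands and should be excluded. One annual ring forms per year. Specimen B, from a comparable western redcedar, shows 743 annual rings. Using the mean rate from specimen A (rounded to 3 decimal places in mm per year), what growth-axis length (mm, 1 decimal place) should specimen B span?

Specimen A: adjusted count: 489 − 5 + 4 = 488 annual rings.
A: 500.0 mm over 488 years gives 500.0 / 488 ≈ 1.025 mm per year.
Length of B = 1.025 × 743 = 761.6 mm.

761.6 mm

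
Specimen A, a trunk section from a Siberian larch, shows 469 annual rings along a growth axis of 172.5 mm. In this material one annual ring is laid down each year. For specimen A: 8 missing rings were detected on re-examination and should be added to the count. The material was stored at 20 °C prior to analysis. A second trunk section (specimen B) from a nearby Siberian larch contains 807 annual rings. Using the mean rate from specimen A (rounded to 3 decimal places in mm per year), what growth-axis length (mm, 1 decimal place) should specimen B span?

Specimen A: adjusted count: 469 + 8 = 477 annual rings.
A: Mean rate = 172.5 mm / 477 years ≈ 0.362 mm per year.
For B, 0.362 mm/year × 807 years = 292.1 mm.

292.1 mm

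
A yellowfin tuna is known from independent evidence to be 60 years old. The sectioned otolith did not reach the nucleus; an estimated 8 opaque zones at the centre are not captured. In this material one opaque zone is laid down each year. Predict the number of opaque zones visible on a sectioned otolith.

One opaque zone per year gives 60 opaque zones over 60 years.
Less the 8 uncaptured opaque zones: 60 − 8 = 52.

52 opaque zones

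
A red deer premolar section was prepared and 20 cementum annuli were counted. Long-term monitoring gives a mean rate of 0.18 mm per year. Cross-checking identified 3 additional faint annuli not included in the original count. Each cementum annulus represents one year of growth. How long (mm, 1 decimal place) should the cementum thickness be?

After corrections the count is 20 + 3 = 23 cementum annuli.
Predicted length = 0.18 mm/year × 23 years = 4.1 mm.

4.1 mm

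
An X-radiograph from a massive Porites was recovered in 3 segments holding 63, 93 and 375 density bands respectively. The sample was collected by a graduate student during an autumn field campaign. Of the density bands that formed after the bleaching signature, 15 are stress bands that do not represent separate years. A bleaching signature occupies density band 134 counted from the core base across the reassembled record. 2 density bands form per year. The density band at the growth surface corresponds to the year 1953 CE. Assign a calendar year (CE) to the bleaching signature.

Total density bands = 63 + 93 + 375 = 531.
The bleaching signature sits at density band 134 from the core base, so 531 − 134 = 397 density bands formed after it.
Excluding 15 false density bands: 397 − 15 = 382.
Dividing by 2 density bands per year: 382 / 2 = 191 years.
1953 − 191 = 1762 CE.

1762 CE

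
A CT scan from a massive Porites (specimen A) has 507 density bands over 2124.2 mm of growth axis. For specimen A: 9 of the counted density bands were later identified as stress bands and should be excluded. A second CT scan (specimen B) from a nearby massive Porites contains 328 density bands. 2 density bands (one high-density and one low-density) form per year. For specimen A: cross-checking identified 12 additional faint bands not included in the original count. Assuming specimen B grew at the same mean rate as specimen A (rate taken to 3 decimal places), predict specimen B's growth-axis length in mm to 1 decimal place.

1366.1 mm

Specimen A: correcting the raw count gives 507 − 9 + 12 = 510 true density bands.
Specimen A: with 2 density bands per year, 510 / 2 = 255 years.
A: 2124.2 mm over 255 years gives 2124.2 / 255 ≈ 8.330 mm/year.
Specimen B: 328 density bands at 2 per year is 328 / 2 = 164 years. B's length ≈ 8.330 × 164 = 1366.1 mm.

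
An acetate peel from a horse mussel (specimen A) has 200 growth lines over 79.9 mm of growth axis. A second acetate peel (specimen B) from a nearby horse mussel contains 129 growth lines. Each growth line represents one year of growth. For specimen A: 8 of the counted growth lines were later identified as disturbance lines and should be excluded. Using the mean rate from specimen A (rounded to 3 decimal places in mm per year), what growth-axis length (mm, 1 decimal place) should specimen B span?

53.7 mm

Specimen A: correcting the raw count gives 200 − 8 = 192 true growth lines.
A: Mean rate = 79.9 mm / 192 years ≈ 0.416 mm/year.
For B, 0.416 mm/year × 129 years = 53.7 mm.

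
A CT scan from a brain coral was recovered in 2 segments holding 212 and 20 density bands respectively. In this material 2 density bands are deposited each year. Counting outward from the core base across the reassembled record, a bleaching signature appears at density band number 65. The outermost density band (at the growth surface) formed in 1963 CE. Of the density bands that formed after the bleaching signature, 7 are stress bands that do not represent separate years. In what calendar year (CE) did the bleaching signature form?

1883 CE

Total density bands = 212 + 20 = 232.
Between density band 65 and the growth surface there are 232 − 65 = 167 density bands.
Excluding 7 false density bands: 167 − 7 = 160.
160 density bands at 2 per year is 160 / 2 = 80 years.
Counting back 80 years from 1963 CE places the bleaching signature in 1963 − 80 = 1883 CE.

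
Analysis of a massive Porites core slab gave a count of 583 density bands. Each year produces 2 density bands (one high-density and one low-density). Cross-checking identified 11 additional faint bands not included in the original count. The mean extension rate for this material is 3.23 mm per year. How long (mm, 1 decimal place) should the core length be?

959.3 mm

True density band count = 583 + 11 = 594.
594 density bands at 2 per year is 594 / 2 = 297 years.
Predicted length = 3.23 mm/year × 297 years = 959.3 mm.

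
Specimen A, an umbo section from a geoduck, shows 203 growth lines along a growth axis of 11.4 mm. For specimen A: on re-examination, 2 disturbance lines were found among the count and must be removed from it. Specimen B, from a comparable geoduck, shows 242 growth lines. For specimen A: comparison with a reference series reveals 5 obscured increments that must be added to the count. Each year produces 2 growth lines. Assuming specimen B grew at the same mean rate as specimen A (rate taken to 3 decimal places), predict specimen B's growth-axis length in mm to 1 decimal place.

Specimen A: adjusted count: 203 − 2 + 5 = 206 growth lines.
Specimen A: with 2 growth lines per year, 206 / 2 = 103 years.
A: Extension rate ≈ 11.4 / 103 = 0.111 mm/year.
Specimen B: with 2 growth lines per year, 242 / 2 = 121 years. B's length ≈ 0.111 × 121 = 13.4 mm.

13.4 mm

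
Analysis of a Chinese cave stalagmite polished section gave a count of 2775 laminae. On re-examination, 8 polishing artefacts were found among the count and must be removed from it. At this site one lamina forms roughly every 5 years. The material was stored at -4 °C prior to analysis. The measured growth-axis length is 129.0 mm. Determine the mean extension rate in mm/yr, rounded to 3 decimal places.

0.009 mm/yr

Correcting the raw count gives 2775 − 8 = 2767 true laminae.
2767 laminae at 5 years each span 2767 × 5 = 13835 years.
Mean rate = 129.0 mm / 13835 years ≈ 0.009 mm/yr.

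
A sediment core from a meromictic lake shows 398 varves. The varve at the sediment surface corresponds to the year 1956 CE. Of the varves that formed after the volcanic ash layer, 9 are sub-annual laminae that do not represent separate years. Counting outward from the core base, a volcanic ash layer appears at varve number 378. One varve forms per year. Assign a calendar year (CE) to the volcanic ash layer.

1945 CE

398 − 378 = 20 varves lie beyond the volcanic ash layer toward the sediment surface.
Excluding 9 false varves: 20 − 9 = 11.
The varve at the sediment surface is 1956 CE, so the volcanic ash layer dates to 1956 − 11 = 1945 CE.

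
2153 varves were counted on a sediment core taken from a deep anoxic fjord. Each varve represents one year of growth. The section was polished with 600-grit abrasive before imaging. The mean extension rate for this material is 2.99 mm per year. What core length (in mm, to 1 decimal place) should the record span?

The record spans 2153 years at 2.99 mm per year.
Length ≈ 2.99 × 2153 = 6437.5 mm.

6437.5 mm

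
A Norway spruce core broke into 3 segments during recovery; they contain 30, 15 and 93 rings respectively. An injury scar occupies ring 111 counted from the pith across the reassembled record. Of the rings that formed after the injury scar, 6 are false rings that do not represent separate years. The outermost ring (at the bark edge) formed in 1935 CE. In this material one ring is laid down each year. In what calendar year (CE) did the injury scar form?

Total rings = 30 + 15 + 93 = 138.
138 − 111 = 27 rings lie beyond the injury scar toward the bark edge.
Removing the 6 false rings leaves 27 − 6 = 21 true rings beyond the injury scar.
The ring at the bark edge is 1935 CE, so the injury scar dates to 1935 − 21 = 1914 CE.

1914 CE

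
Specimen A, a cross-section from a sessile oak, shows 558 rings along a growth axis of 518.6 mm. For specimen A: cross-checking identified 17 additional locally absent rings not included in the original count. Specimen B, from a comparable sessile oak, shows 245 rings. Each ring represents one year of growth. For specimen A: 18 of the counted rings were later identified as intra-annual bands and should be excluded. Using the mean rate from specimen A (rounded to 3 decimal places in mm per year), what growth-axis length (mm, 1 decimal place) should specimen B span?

Specimen A: after corrections the count is 558 − 18 + 17 = 557 rings.
A: Mean rate = 518.6 mm / 557 years ≈ 0.931 mm per year.
Length of B = 0.931 × 245 = 228.1 mm.

228.1 mm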